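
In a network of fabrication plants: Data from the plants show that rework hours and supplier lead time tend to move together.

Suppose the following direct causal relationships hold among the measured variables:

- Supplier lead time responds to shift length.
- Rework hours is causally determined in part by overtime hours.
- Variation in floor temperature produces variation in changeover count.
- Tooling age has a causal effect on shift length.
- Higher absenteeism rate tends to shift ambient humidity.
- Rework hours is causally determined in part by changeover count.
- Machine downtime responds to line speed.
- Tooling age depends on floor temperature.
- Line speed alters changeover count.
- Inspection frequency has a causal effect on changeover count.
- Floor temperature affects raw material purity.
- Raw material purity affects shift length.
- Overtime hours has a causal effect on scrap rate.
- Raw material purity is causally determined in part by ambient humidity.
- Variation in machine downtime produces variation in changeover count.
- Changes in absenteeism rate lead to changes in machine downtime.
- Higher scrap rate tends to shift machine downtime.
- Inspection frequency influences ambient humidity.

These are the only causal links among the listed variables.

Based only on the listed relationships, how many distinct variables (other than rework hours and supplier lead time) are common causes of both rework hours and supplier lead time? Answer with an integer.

3

The common causes are: absenteeism rate (to rework hours via absenteeism rate → machine downtime → changeover count → rework hours; to supplier lead time via absenteeism rate → ambient humidity → raw material purity → shift length → supplier lead time); floor temperature (to rework hours via floor temperature → changeover count → rework hours; to supplier lead time via floor temperature → tooling age → shift length → supplier lead time); inspection frequency (to rework hours via inspection frequency → changeover count → rework hours; to supplier lead time via inspection frequency → ambient humidity → raw material purity → shift length → supplier lead time).
Every other variable lacks a causal path to at least one of rework hours and supplier lead time.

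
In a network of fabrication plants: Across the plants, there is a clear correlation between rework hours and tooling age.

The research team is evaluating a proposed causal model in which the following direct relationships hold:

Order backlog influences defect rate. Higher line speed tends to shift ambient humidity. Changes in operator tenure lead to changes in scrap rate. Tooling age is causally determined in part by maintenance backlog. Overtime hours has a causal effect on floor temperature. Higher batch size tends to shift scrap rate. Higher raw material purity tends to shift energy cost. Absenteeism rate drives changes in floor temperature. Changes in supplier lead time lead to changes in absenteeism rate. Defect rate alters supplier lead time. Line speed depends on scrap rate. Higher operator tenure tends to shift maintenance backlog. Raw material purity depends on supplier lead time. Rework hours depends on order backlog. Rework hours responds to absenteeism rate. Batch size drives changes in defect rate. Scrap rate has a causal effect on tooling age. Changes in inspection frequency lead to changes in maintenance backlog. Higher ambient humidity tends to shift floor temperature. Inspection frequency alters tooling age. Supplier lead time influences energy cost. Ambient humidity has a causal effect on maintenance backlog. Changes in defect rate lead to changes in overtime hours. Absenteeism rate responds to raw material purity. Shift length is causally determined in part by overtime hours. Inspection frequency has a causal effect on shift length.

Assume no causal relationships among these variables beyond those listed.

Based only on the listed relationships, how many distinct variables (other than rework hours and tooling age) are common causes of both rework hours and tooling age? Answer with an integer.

1

The common causes are: batch size (to rework hours via batch size → defect rate → supplier lead time → absenteeism rate → rework hours; to tooling age via batch size → scrap rate → tooling age).
Every other variable lacks a causal path to at least one of rework hours and tooling age.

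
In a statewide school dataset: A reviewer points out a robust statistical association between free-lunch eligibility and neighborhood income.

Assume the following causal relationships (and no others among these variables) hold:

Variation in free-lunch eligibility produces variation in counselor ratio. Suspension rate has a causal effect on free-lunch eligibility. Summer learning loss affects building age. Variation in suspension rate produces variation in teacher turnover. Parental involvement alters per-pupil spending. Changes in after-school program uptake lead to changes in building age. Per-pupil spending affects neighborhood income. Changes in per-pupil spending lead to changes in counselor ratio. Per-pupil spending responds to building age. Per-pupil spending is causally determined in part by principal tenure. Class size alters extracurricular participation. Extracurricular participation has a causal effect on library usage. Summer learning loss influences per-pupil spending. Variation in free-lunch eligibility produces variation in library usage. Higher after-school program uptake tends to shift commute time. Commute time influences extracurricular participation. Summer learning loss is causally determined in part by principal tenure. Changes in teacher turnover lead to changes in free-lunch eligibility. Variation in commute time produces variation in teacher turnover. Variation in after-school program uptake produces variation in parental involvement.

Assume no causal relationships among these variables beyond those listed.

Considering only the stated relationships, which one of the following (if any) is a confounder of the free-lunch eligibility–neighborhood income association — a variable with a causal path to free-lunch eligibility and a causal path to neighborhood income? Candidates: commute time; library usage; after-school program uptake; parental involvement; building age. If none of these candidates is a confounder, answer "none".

after-school program uptake

After-school program uptake causes free-lunch eligibility (after-school program uptake → commute time → teacher turnover → free-lunch eligibility) and also causes neighborhood income (after-school program uptake → parental involvement → per-pupil spending → neighborhood income); it is a common cause of both.
Each of the other candidates lacks a causal path to at least one of free-lunch eligibility and neighborhood income, so they do not confound the relationship.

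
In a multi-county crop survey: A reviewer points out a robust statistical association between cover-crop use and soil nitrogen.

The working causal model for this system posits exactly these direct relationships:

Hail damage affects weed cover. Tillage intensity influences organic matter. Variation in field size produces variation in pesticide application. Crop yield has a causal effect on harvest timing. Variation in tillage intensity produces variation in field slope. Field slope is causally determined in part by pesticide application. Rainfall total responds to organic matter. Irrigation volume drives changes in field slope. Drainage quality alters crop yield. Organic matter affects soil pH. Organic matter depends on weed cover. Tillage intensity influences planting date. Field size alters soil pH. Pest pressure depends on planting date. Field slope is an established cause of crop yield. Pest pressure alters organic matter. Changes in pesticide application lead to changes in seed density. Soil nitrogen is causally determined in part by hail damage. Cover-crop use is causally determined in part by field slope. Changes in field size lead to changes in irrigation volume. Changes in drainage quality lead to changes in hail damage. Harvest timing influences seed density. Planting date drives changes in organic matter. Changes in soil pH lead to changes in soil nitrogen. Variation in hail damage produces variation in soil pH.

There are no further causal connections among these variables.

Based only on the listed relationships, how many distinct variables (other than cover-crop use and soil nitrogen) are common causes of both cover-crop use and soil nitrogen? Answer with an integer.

2

The common causes are: field size (to cover-crop use via field size → irrigation volume → field slope → cover-crop use; to soil nitrogen via field size → soil pH → soil nitrogen); tillage intensity (to cover-crop use via tillage intensity → field slope → cover-crop use; to soil nitrogen via tillage intensity → organic matter → soil pH → soil nitrogen).
Every other variable lacks a causal path to at least one of cover-crop use and soil nitrogen.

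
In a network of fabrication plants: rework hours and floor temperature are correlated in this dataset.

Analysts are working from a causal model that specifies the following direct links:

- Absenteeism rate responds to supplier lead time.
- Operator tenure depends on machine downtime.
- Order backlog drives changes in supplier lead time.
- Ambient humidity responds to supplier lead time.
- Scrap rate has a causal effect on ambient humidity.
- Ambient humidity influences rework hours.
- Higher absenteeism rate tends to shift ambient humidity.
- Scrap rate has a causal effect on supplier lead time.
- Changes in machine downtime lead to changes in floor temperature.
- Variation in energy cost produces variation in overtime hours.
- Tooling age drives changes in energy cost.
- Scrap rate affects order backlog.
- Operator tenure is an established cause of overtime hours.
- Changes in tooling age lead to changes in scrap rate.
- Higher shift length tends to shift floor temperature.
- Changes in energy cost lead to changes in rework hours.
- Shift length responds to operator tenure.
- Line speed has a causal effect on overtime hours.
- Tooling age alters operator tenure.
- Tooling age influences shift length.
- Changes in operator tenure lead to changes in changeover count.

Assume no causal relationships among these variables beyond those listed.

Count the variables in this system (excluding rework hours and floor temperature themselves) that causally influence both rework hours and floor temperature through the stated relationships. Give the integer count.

The common causes are: tooling age (to rework hours via tooling age → energy cost → rework hours; to floor temperature via tooling age → shift length → floor temperature).
Every other variable lacks a causal path to at least one of rework hours and floor temperature.

1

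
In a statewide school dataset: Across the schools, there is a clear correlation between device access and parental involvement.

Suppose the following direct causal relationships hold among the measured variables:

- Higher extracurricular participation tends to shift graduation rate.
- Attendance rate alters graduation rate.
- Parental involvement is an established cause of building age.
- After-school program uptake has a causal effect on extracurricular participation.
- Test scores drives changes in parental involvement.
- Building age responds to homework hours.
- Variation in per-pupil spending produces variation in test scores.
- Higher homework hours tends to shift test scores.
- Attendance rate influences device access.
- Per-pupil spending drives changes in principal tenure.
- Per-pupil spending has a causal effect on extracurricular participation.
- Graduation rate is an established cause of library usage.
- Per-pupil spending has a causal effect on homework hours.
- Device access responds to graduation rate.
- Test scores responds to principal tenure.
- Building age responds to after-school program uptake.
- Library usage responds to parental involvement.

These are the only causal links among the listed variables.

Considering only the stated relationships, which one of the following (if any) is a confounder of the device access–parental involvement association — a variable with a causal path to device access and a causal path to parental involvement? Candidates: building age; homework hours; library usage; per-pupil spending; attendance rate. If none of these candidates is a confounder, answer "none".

per-pupil spending

Per-pupil spending causes device access (per-pupil spending → extracurricular participation → graduation rate → device access) and also causes parental involvement (per-pupil spending → test scores → parental involvement); it is a common cause of both.
Each of the other candidates lacks a causal path to at least one of device access and parental involvement, so they do not confound the relationship.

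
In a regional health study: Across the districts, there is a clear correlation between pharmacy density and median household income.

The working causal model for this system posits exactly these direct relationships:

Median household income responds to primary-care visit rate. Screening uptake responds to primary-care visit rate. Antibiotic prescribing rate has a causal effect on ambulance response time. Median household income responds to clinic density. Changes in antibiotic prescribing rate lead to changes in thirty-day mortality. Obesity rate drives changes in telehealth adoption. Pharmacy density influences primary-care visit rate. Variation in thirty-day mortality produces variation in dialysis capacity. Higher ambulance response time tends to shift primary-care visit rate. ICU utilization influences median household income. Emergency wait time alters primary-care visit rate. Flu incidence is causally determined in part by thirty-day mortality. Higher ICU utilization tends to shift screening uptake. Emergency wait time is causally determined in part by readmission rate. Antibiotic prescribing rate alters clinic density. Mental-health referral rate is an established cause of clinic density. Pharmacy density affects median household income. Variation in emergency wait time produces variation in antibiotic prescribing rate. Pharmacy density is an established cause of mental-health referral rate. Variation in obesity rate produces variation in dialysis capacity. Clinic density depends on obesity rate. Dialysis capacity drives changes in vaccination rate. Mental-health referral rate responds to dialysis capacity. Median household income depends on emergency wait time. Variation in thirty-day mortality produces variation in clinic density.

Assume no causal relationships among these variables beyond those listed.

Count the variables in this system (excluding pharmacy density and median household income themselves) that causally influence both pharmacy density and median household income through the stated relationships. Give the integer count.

No listed variable has a causal path to both pharmacy density and median household income, so there are no common causes.

0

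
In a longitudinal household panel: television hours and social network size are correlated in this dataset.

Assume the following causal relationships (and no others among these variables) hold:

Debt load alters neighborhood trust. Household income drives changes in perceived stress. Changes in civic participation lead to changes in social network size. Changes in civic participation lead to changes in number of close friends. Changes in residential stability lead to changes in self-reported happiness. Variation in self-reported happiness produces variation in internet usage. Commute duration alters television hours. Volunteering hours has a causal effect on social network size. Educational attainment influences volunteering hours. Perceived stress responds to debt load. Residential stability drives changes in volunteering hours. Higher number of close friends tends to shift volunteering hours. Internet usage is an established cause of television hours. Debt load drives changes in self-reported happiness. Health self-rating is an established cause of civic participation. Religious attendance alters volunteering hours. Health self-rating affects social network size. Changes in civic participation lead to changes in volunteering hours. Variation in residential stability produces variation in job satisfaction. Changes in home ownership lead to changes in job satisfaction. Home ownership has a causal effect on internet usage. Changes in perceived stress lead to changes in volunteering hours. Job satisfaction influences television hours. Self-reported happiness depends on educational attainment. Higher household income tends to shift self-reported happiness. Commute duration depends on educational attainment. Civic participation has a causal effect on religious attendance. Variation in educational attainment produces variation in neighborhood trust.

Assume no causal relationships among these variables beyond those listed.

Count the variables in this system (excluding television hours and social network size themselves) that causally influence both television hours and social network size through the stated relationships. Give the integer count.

The common causes are: debt load (to television hours via debt load → self-reported happiness → internet usage → television hours; to social network size via debt load → perceived stress → volunteering hours → social network size); educational attainment (to television hours via educational attainment → commute duration → television hours; to social network size via educational attainment → volunteering hours → social network size); household income (to television hours via household income → self-reported happiness → internet usage → television hours; to social network size via household income → perceived stress → volunteering hours → social network size); residential stability (to television hours via residential stability → job satisfaction → television hours; to social network size via residential stability → volunteering hours → social network size).
Every other variable lacks a causal path to at least one of television hours and social network size.

4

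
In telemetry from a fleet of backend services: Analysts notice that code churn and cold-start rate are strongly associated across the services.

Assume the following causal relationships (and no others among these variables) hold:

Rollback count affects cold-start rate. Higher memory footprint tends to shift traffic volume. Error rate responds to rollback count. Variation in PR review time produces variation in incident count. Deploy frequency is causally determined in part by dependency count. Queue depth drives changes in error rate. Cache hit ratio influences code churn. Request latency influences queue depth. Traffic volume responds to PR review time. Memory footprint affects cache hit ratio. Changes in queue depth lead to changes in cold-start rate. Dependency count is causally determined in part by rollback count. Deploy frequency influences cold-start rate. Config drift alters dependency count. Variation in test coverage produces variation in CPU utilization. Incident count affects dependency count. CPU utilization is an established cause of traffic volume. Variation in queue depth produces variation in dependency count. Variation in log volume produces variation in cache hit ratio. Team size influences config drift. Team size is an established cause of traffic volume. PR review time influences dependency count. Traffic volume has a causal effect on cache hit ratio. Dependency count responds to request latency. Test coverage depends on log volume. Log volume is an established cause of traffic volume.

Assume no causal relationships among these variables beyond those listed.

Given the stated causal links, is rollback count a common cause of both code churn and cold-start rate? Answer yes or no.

no

Rollback count has no stated causal path to code churn. A confounder must cause both variables, so rollback count does not qualify.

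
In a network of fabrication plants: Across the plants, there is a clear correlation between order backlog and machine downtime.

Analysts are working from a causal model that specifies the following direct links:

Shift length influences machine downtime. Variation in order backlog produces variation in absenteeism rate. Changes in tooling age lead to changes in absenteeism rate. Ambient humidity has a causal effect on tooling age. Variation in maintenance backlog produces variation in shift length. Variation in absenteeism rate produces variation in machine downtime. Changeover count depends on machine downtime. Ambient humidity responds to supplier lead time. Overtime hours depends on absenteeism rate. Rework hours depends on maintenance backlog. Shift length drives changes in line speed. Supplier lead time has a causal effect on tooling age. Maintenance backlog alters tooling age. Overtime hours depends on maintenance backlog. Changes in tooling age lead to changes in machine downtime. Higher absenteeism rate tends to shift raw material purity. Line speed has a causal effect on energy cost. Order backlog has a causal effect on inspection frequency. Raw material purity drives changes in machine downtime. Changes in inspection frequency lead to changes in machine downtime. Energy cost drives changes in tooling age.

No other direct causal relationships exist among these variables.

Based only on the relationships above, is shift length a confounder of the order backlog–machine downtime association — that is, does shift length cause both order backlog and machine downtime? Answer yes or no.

Shift length has no stated causal path to order backlog. A confounder must cause both variables, so shift length does not qualify.

no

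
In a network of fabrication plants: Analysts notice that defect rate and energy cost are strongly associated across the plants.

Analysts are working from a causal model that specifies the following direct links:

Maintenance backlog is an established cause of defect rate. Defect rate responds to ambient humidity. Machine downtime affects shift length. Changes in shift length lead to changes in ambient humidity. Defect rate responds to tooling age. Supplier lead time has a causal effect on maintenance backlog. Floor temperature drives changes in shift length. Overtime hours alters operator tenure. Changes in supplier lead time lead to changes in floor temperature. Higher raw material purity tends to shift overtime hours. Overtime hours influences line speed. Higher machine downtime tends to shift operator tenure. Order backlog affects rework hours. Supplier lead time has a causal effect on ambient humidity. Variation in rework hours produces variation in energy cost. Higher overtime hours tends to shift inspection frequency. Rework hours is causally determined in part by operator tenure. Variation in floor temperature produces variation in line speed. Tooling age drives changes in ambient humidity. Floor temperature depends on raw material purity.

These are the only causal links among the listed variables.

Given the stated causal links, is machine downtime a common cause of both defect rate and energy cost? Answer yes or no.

Machine downtime has a causal path to defect rate (machine downtime → shift length → ambient humidity → defect rate) and to energy cost (machine downtime → operator tenure → rework hours → energy cost), so it is a common cause of both — a confounder.

yes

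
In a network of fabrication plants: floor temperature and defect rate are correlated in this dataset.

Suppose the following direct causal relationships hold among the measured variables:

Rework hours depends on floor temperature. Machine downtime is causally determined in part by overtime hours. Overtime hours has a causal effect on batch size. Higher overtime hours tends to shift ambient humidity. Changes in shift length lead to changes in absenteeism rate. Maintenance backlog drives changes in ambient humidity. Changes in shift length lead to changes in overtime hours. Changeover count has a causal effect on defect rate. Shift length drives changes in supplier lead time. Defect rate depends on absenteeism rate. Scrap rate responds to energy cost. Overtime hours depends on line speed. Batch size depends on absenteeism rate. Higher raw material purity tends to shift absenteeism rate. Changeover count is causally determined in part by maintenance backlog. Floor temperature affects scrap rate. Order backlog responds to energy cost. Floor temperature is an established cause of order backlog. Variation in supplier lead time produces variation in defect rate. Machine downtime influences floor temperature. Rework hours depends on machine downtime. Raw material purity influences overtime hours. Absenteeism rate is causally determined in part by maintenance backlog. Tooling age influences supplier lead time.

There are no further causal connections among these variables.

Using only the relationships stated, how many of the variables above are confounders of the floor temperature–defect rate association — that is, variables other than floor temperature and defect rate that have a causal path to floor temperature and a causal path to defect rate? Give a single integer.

2

The common causes are: raw material purity (to floor temperature via raw material purity → overtime hours → machine downtime → floor temperature; to defect rate via raw material purity → absenteeism rate → defect rate); shift length (to floor temperature via shift length → overtime hours → machine downtime → floor temperature; to defect rate via shift length → absenteeism rate → defect rate).
Every other variable lacks a causal path to at least one of floor temperature and defect rate.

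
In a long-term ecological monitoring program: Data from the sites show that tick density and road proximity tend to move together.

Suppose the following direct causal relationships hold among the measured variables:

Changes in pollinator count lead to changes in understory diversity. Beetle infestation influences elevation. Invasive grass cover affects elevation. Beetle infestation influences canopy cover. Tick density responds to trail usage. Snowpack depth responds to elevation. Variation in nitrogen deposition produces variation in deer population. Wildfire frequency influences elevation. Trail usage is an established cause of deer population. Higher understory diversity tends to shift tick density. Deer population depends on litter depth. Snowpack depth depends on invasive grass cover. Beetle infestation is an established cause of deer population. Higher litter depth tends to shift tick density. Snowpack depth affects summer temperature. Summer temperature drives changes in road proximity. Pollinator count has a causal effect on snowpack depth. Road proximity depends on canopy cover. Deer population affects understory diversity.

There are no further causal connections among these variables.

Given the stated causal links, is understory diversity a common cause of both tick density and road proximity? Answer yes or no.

Understory diversity has no stated causal path to road proximity. A confounder must cause both variables, so understory diversity does not qualify.

no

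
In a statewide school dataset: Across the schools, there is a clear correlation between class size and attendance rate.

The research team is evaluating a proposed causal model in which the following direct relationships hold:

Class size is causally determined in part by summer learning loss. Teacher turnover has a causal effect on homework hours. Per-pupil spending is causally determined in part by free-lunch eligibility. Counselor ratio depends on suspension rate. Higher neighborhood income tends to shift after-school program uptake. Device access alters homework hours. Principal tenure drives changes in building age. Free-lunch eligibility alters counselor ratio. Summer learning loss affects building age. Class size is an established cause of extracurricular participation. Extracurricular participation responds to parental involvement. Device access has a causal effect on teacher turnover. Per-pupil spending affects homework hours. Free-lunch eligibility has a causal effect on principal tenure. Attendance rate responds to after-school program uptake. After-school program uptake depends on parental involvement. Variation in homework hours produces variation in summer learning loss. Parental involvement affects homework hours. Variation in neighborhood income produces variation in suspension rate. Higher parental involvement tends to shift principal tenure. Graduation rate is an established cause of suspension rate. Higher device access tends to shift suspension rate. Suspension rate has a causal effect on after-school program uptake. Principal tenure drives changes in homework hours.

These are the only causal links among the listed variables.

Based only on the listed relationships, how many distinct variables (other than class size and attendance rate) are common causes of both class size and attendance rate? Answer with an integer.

The common causes are: device access (to class size via device access → homework hours → summer learning loss → class size; to attendance rate via device access → suspension rate → after-school program uptake → attendance rate); parental involvement (to class size via parental involvement → homework hours → summer learning loss → class size; to attendance rate via parental involvement → after-school program uptake → attendance rate).
Every other variable lacks a causal path to at least one of class size and attendance rate.

2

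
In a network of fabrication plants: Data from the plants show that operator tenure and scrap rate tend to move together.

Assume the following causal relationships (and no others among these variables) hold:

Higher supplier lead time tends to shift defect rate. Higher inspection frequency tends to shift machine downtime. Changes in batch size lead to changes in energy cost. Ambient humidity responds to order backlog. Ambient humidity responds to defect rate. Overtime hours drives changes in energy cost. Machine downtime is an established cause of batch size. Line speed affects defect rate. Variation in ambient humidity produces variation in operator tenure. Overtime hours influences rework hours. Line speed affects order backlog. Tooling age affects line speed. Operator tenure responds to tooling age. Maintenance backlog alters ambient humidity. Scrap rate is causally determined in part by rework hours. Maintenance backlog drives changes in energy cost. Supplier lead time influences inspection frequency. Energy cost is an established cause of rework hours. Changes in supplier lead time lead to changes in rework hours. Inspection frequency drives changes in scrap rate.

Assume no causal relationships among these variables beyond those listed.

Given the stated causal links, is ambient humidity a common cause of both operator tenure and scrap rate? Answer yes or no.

Ambient humidity has no stated causal path to scrap rate. A confounder must cause both variables, so ambient humidity does not qualify.

no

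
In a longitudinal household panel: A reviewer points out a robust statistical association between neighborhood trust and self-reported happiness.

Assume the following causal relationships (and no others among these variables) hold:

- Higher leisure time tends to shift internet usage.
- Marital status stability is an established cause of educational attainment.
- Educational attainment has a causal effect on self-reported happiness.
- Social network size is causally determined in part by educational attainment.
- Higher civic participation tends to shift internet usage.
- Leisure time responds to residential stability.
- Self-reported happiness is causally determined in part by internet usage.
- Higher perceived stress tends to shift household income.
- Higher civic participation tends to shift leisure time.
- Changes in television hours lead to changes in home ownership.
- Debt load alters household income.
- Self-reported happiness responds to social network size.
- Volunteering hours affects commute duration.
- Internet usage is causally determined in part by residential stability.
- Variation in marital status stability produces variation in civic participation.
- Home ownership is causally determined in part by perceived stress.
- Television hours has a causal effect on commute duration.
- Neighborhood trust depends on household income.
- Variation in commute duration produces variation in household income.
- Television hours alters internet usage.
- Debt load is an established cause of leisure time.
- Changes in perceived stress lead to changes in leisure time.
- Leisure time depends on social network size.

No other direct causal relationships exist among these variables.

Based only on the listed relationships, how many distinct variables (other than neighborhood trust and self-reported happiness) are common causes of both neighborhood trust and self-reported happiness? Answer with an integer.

3

The common causes are: debt load (to neighborhood trust via debt load → household income → neighborhood trust; to self-reported happiness via debt load → leisure time → internet usage → self-reported happiness); perceived stress (to neighborhood trust via perceived stress → household income → neighborhood trust; to self-reported happiness via perceived stress → leisure time → internet usage → self-reported happiness); television hours (to neighborhood trust via television hours → commute duration → household income → neighborhood trust; to self-reported happiness via television hours → internet usage → self-reported happiness).
Every other variable lacks a causal path to at least one of neighborhood trust and self-reported happiness.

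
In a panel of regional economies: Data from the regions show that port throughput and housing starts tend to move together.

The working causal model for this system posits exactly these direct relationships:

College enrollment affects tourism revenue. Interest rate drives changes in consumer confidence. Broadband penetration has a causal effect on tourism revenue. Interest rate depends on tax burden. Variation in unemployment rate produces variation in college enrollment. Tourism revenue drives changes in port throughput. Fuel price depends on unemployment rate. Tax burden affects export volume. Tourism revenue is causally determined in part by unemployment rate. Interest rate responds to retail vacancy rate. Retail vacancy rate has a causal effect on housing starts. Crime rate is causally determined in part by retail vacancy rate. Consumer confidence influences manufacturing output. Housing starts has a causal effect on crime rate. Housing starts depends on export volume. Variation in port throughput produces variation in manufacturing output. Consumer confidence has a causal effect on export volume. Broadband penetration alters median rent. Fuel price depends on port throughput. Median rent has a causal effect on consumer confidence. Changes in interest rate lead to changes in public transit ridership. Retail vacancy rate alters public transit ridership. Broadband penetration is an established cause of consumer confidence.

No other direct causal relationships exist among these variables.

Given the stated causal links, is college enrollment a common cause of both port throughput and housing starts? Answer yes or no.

no

College enrollment has no stated causal path to housing starts. A confounder must cause both variables, so college enrollment does not qualify.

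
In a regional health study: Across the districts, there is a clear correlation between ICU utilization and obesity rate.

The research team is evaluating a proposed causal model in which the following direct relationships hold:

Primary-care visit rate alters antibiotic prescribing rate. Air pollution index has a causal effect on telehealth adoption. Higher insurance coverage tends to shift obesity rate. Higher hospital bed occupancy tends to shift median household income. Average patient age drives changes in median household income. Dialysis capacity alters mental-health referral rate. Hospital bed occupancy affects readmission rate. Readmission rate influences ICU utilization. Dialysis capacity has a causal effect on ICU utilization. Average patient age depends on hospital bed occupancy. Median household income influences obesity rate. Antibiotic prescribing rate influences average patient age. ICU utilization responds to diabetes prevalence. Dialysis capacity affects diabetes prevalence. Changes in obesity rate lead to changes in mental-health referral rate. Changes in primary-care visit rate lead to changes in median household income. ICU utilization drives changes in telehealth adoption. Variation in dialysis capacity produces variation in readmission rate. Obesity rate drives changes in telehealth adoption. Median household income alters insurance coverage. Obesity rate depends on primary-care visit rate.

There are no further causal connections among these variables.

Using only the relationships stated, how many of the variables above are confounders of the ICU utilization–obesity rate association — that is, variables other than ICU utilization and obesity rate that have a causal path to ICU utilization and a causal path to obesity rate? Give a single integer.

The common causes are: hospital bed occupancy (to ICU utilization via hospital bed occupancy → readmission rate → ICU utilization; to obesity rate via hospital bed occupancy → median household income → obesity rate).
Every other variable lacks a causal path to at least one of ICU utilization and obesity rate.

1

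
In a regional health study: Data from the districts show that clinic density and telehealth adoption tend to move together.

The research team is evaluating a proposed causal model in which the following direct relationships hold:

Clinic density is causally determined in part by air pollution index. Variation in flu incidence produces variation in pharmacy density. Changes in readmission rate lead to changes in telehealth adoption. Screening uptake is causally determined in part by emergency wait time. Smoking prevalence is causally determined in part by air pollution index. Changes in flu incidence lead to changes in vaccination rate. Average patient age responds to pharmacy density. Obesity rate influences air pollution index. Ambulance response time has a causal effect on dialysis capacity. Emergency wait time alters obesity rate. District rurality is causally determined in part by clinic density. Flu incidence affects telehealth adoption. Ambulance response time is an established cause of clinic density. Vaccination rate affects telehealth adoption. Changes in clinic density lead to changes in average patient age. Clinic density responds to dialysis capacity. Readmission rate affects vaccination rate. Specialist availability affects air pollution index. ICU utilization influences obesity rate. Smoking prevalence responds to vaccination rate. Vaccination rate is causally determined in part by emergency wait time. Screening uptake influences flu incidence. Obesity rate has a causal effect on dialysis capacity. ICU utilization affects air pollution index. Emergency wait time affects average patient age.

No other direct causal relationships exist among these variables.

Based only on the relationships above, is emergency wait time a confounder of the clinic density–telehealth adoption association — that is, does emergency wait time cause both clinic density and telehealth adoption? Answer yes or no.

Emergency wait time has a causal path to clinic density (emergency wait time → obesity rate → air pollution index → clinic density) and to telehealth adoption (emergency wait time → vaccination rate → telehealth adoption), so it is a common cause of both — a confounder.

yes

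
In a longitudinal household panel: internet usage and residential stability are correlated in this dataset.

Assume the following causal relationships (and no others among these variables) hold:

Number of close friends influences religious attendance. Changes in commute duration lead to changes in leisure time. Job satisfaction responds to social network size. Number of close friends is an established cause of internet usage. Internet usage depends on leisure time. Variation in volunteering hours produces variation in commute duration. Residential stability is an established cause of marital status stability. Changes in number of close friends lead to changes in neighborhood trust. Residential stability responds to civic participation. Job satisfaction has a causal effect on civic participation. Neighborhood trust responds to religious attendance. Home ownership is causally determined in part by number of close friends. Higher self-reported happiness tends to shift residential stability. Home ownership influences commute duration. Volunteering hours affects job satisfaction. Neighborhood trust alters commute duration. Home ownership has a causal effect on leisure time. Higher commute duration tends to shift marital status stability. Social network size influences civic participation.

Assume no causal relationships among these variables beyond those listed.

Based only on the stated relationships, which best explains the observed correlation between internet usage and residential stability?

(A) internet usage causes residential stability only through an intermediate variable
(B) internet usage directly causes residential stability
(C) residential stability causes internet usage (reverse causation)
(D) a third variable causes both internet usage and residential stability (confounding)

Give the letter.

D

Volunteering hours causes internet usage (volunteering hours → commute duration → leisure time → internet usage) and residential stability (volunteering hours → job satisfaction → civic participation → residential stability) — a common cause creating the correlation.
There is no stated path from internet usage to residential stability or from residential stability to internet usage, so neither direct nor reverse causation applies.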